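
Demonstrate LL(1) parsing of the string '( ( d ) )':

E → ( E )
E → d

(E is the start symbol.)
LL(1) parsing maintains a stack (initially the start symbol over $) and the input. At each step: if the stack top is a terminal, match it against the current input token; if it is a non-terminal N, replace it with the RHS of M[N, lookahead] (the unique production whose predict set contains the lookahead).

Stack is shown with the top on the left.

Stack      Input        Action
------------------------------
E $        ( ( d ) ) $  output E → ( E )
( E ) $    ( ( d ) ) $  match '('
E ) $      ( d ) ) $    output E → ( E )
( E ) ) $  ( d ) ) $    match '('
E ) ) $    d ) ) $      output E → d
d ) ) $    d ) ) $      match 'd'
) ) $      ) ) $        match ')'
) $        ) $          match ')'
$          $            accept

The string is accepted.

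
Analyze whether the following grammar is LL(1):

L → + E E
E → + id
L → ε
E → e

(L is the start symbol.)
A grammar is LL(1) if for each non-terminal N with multiple productions, the predict sets of those productions are pairwise disjoint, where PREDICT(N → α) = (FIRST(α) \ {ε}) ∪ (FOLLOW(N) if α ⇒* ε).

Relevant sets:
  FOLLOW(L) = { $ }

For L:
  PREDICT(L → '+' E E) = { '+' }
  PREDICT(L → ε) = { $ }
For E:
  PREDICT(E → '+' id) = { '+' }
  PREDICT(E → e) = { 'e' }

All predict sets are disjoint. The grammar IS LL(1).

Answer: Yes, the grammar is LL(1).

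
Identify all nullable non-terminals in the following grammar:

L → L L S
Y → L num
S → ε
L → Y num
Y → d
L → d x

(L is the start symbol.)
{ 'S' }

ε-productions: S → ε
So S is immediately nullable.
No further non-terminal can be added: every production for the remaining non-terminals contains a terminal or a non-nullable non-terminal.
Nullable = { 'S' }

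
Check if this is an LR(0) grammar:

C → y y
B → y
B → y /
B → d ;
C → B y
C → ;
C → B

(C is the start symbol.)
A grammar is LR(0) if no state in the canonical LR(0) collection has:
  - both a shift item (dot before a terminal) and a complete item (shift-reduce conflict), or
  - two or more complete items (reduce-reduce conflict; the accept item [C' → C .] counts as a complete item here).

Augment with C' → C and build the canonical LR(0) collection (I0 = CLOSURE({[C' → . C]}), then GOTO on every symbol after a dot until no new states appear). It has 10 states:
  I0: { [B → . d ;], [B → . y /], [B → . y], [C → . ;], [C → . B y], [C → . B], [C → . y y], [C' → . C] }  — shift
  I1: { [C → ; .] }  — reduce
  I2: { [C → B . y], [C → B .] }  — shift, reduce
  I3: { [C' → C .] }  — accept
  I4: { [B → d . ;] }  — shift
  I5: { [B → y . /], [B → y .], [C → y . y] }  — shift, reduce
  I6: { [B → y / .] }  — reduce
  I7: { [C → y y .] }  — reduce
  I8: { [B → d ; .] }  — reduce
  I9: { [C → B y .] }  — reduce

Conflict in state I2:
  Shift-reduce conflict between [C → B .] and [C → B . y]
So the grammar is NOT LR(0).

Answer: No. Shift-reduce conflict between [C → B .] and [C → B . y]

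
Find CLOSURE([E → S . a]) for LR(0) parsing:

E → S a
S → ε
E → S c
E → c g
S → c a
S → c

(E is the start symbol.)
{ [E → S . a] }

To compute CLOSURE, for each item [A → α.Bβ] where B is a non-terminal, add [B → .γ] for all productions B → γ; repeat for the newly added items until nothing changes.

Start with: [E → S . a]
The dot precedes the terminal a, so nothing is added.

CLOSURE = { [E → S . a] }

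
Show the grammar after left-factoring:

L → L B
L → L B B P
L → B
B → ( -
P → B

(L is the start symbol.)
L → L B L'
L' → ε
L' → B P
L → B
B → ( -
P → B

Left-factoring transforms A → αβ₁ | αβ₂ into A → αA' and A' → β₁ | β₂
(α is the longest common prefix among the alternatives). Repeat until
no nonterminal has two alternatives with a common prefix.

Round 1: L has alternatives sharing prefix 'L B'. Introduce L': L → L B L'
  Add: L' → ε
  Add: L' → B P

No remaining common prefixes — done.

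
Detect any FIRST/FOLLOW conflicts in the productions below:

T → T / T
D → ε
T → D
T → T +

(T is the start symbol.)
Yes. T → T '/' T with FOLLOW(T) on { '+', '/' }; T → T '+' with FOLLOW(T) on { '+', '/' }

A FIRST/FOLLOW conflict occurs when a non-terminal N has a nullable alternative N → β (β ⇒* ε) and another alternative N → α with FIRST(α) ∩ FOLLOW(N) ≠ ∅: on such a lookahead the parser cannot decide between expanding α and letting N vanish via β.

Nullable non-terminals: D, T.
FIRST sets used below: FIRST(T) = { '+', '/', ε }, FIRST(D) = { ε }
D has a nullable alternative but only one production, so nothing to check.

T: nullable alternative(s) T → D; FOLLOW(T) = { $, '+', '/' }
  T → T / T: FIRST \ {ε} = { '+', '/' } — overlaps FOLLOW(T) on { '+', '/' }: CONFLICT
  T → D: FIRST \ {ε} = { } — this is the only nullable alternative, skip
  T → T +: FIRST \ {ε} = { '+', '/' } — overlaps FOLLOW(T) on { '+', '/' }: CONFLICT

So the grammar has 2 FIRST/FOLLOW conflicts (marked CONFLICT above).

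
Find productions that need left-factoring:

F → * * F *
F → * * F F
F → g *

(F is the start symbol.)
Left-factoring is needed when two productions for the same non-terminal
share a common prefix on the right-hand side.

Productions for F:
  F → * * F *
  F → * * F F
  F → g *

Found common prefix '* * F' in productions for F

Answer: Yes, F has productions with common prefix '* * F'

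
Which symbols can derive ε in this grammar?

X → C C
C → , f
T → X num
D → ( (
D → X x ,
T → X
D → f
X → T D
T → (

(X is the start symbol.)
None

A non-terminal is nullable if it can derive ε (the empty string): either it has an ε-production, or it has a production whose right-hand side consists entirely of nullable non-terminals.

There are no ε-productions, so no non-terminal can derive ε.
No non-terminals are nullable.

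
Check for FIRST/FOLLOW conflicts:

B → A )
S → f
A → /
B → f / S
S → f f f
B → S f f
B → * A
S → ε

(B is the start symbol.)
Yes. S → f with FOLLOW(S) on { 'f' }; S → f f f with FOLLOW(S) on { 'f' }

A FIRST/FOLLOW conflict occurs when a non-terminal N has a nullable alternative N → β (β ⇒* ε) and another alternative N → α with FIRST(α) ∩ FOLLOW(N) ≠ ∅: on such a lookahead the parser cannot decide between expanding α and letting N vanish via β.

Nullable non-terminals: S.

S: nullable alternative(s) S → ε; FOLLOW(S) = { $, 'f' }
  S → f: FIRST \ {ε} = { 'f' } — overlaps FOLLOW(S) on { 'f' }: CONFLICT
  S → f f f: FIRST \ {ε} = { 'f' } — overlaps FOLLOW(S) on { 'f' }: CONFLICT
  S → ε: FIRST \ {ε} = { } — this is the only nullable alternative, skip

A, B have no nullable alternative, so no FIRST/FOLLOW check is needed there.

So the grammar has 2 FIRST/FOLLOW conflicts (marked CONFLICT above).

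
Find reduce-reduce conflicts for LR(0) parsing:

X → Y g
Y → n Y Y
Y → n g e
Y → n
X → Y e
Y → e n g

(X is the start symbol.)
No reduce-reduce conflicts

A reduce-reduce conflict occurs when an LR(0) state has two complete items [A → α .] and [B → β .] — both call for a reduction, and with no lookahead the parser cannot choose between them.

Augment with X' → X and build the canonical LR(0) collection (I0 = CLOSURE({[X' → . X]}), then GOTO on every symbol after a dot until no new states appear). It has 13 states:
  I0: { [X → . Y e], [X → . Y g], [X' → . X], [Y → . e n g], [Y → . n Y Y], [Y → . n g e], [Y → . n] }  — shift
  I1: { [X' → X .] }  — accept
  I2: { [X → Y . e], [X → Y . g] }  — shift
  I3: { [Y → e . n g] }  — shift
  I4: { [Y → . e n g], [Y → . n Y Y], [Y → . n g e], [Y → . n], [Y → n . Y Y], [Y → n . g e], [Y → n .] }  — shift, reduce
  I5: { [Y → . e n g], [Y → . n Y Y], [Y → . n g e], [Y → . n], [Y → n Y . Y] }  — shift
  I6: { [Y → n g . e] }  — shift
  I7: { [Y → n g e .] }  — reduce
  I8: { [Y → n Y Y .] }  — reduce
  I9: { [Y → e n . g] }  — shift
  I10: { [Y → e n g .] }  — reduce
  I11: { [X → Y e .] }  — reduce
  I12: { [X → Y g .] }  — reduce

No state contains more than one complete item.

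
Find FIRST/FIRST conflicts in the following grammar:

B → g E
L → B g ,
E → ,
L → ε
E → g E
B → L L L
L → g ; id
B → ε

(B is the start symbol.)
A FIRST/FIRST conflict occurs when two productions N → α and N → β for the same non-terminal have FIRST(α) ∩ FIRST(β) ≠ ∅ (with ε ∈ FIRST of a nullable right-hand side, so two nullable alternatives also conflict).

FIRST sets of the non-terminals at (or reachable through a nullable prefix from) the front of some alternative:
  FIRST(L) = { 'g', ε }
  FIRST(B) = { 'g', ε }

Productions for B:
  B → g E: FIRST = { 'g' }
  B → L L L: FIRST = { 'g', ε }
  B → ε: FIRST = { ε }
Productions for L:
  L → B g ,: FIRST = { 'g' }
  L → ε: FIRST = { ε }
  L → g ; id: FIRST = { 'g' }
Productions for E:
  E → ,: FIRST = { ',' }
  E → g E: FIRST = { 'g' }

Conflict for B: B → g E and B → L L L
  Overlap: { 'g' }
Conflict for B: B → L L L and B → ε
  Overlap: { ε }
Conflict for L: L → B g , and L → g ; id
  Overlap: { 'g' }

Answer: Yes. B → g E / B → L L L on { 'g' }; B → L L L / B → ε on { ε }; L → B g ',' / L → g ';' id on { 'g' }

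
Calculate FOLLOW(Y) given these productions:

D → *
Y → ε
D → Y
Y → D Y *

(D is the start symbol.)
To compute FOLLOW(Y), find every occurrence of Y on a right-hand side N → α Y β: add FIRST(β) \ {ε}, and if β is empty or nullable also add FOLLOW(N). Iterate to a fixed point.

In D → Y: Y is at the end, add FOLLOW(D)
In Y → D Y *: Y is followed by '*', add FIRST('*') \ {ε} = { '*' }

The FOLLOW sets referred to above (computed the same way, to a fixed point):
  FOLLOW(D) = { $, '*' }

Taking the union: FOLLOW(Y) = { $, '*' }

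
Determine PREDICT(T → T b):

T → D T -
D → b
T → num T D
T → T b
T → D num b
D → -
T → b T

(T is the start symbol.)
PREDICT(T → T b) = (FIRST(RHS) \ {ε}) ∪ (FOLLOW(T) if ε ∈ FIRST(RHS), i.e. RHS ⇒* ε)
FIRST(T) = { '-', 'b', 'num' }
FIRST(T b) = { '-', 'b', 'num' }
ε ∉ FIRST(T b), so FOLLOW(T) is not added.
PREDICT(T → T b) = { '-', 'b', 'num' }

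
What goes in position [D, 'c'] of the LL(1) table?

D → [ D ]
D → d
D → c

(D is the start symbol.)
To find M[D, 'c'], we find productions for D where 'c' is in the predict set (PREDICT(N → α) = (FIRST(α) \ {ε}) ∪ (FOLLOW(N) if α ⇒* ε)).

D → [ D ]: PREDICT = { '[' }
D → d: PREDICT = { 'd' }
D → c: PREDICT = { 'c' }
  'c' is in predict set, so this production goes in M[D, 'c']

M[D, 'c'] = D → c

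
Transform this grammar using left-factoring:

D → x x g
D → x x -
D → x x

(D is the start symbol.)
Left-factoring transforms A → αβ₁ | αβ₂ into A → αA' and A' → β₁ | β₂
(α is the longest common prefix among the alternatives). Repeat until
no nonterminal has two alternatives with a common prefix.

Round 1: D has alternatives sharing prefix 'x x'. Introduce D': D → x x D'
  Add: D' → g
  Add: D' → -
  Add: D' → ε

No remaining common prefixes — done.

Resulting grammar:
D → x x D'
D' → g
D' → -
D' → ε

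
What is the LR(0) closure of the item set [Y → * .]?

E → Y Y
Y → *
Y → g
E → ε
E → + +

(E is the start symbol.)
Start with: [Y → * .]
The dot is at the end, so nothing is added.

CLOSURE = { [Y → * .] }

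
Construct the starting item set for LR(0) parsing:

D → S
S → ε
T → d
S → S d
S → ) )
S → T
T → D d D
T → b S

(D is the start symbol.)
{ [D → . S], [D' → . D], [S → . ) )], [S → . S d], [S → . T], [S → .], [T → . D d D], [T → . b S], [T → . d] }

First, augment the grammar with D' → D
I₀ = CLOSURE({ [D' → . D] }):
  [D' → . D] has the dot before D: add [D → . S]
  [D → . S] has the dot before S: add [S → .], [S → . S d], [S → . ) )], [S → . T]
  [S → . T] has the dot before T: add [T → . d], [T → . D d D], [T → . b S]
No further items can be added.

I₀ = { [D → . S], [D' → . D], [S → . ) )], [S → . S d], [S → . T], [S → .], [T → . D d D], [T → . b S], [T → . d] }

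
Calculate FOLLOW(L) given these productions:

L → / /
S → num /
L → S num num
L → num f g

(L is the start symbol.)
{ $ }

L is the start symbol, so $ ∈ FOLLOW(L).
L does not occur on any right-hand side.

Taking the union: FOLLOW(L) = { $ }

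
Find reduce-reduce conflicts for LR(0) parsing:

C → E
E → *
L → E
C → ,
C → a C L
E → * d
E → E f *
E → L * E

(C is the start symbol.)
Yes — I4: [C → E .] vs [L → E .]; I11: [E → L * E .] vs [L → E .]

A reduce-reduce conflict occurs when an LR(0) state has two complete items [A → α .] and [B → β .] — both call for a reduction, and with no lookahead the parser cannot choose between them.

Augment with C' → C and build the canonical LR(0) collection (I0 = CLOSURE({[C' → . C]}), then GOTO on every symbol after a dot until no new states appear). It has 15 states:
  I0: { [C → . ,], [C → . E], [C → . a C L], [C' → . C], [E → . * d], [E → . *], [E → . E f *], [E → . L * E], [L → . E] }  — shift
  I1: { [E → * . d], [E → * .] }  — shift, reduce
  I2: { [C → , .] }  — reduce
  I3: { [C' → C .] }  — accept
  I4: { [C → E .], [E → E . f *], [L → E .] }  — shift, 2 reduces
  I5: { [E → L . * E] }  — shift
  I6: { [C → . ,], [C → . E], [C → . a C L], [C → a . C L], [E → . * d], [E → . *], [E → . E f *], [E → . L * E], [L → . E] }  — shift
  I7: { [C → a C . L], [E → . * d], [E → . *], [E → . E f *], [E → . L * E], [L → . E] }  — shift
  I8: { [E → E . f *], [L → E .] }  — shift, reduce
  I9: { [C → a C L .], [E → L . * E] }  — shift, reduce
  I10: { [E → . * d], [E → . *], [E → . E f *], [E → . L * E], [E → L * . E], [L → . E] }  — shift
  I11: { [E → E . f *], [E → L * E .], [L → E .] }  — shift, 2 reduces
  I12: { [E → E f . *] }  — shift
  I13: { [E → E f * .] }  — reduce
  I14: { [E → * d .] }  — reduce

I4 contains complete items [C → E .], [L → E .] — reduce-reduce conflict.
I11 contains complete items [E → L * E .], [L → E .] — reduce-reduce conflict.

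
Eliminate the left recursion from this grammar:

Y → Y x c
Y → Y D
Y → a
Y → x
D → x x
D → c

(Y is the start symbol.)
Y → a Y'
Y → x Y'
Y' → x c Y'
Y' → D Y'
Y' → ε
D → x x
D → c

Y is directly left-recursive. The standard transformation for
  A → A α₁ | ... | A α_m | β₁ | ... | β_n
is
  A  → β₁ A' | ... | β_n A'
  A' → α₁ A' | ... | α_m A' | ε

Y → a becomes Y → a Y'
Y → x becomes Y → x Y'
Y → Y x c becomes Y' → x c Y'
Y → Y D becomes Y' → D Y'
Add Y' → ε

Productions for other non-terminals are unchanged:
  D → x x
  D → c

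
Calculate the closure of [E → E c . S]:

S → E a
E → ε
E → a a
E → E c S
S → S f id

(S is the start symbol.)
{ [E → . E c S], [E → . a a], [E → .], [E → E c . S], [S → . E a], [S → . S f id] }

To compute CLOSURE, for each item [A → α.Bβ] where B is a non-terminal, add [B → .γ] for all productions B → γ; repeat for the newly added items until nothing changes.

Start with: [E → E c . S]
  [E → E c . S] has the dot before S: add [S → . E a], [S → . S f id]
  [S → . E a] has the dot before E: add [E → .], [E → . a a], [E → . E c S]
No further items can be added.

CLOSURE = { [E → . E c S], [E → . a a], [E → .], [E → E c . S], [S → . E a], [S → . S f id] }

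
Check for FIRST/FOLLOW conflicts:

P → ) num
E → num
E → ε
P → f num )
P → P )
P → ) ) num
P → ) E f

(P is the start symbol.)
Nullable non-terminals: E.

E: nullable alternative(s) E → ε; FOLLOW(E) = { 'f' }
  E → num: FIRST \ {ε} = { 'num' } — disjoint from FOLLOW(E)
  E → ε: FIRST \ {ε} = { } — this is the only nullable alternative, skip

P has no nullable alternative, so no FIRST/FOLLOW check is needed there.

No FIRST/FOLLOW conflicts found.

Answer: No FIRST/FOLLOW conflicts.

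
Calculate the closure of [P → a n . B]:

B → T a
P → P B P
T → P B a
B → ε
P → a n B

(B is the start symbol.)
{ [B → . T a], [B → .], [P → . P B P], [P → . a n B], [P → a n . B], [T → . P B a] }

Start with: [P → a n . B]
  [P → a n . B] has the dot before B: add [B → . T a], [B → .]
  [B → . T a] has the dot before T: add [T → . P B a]
  [T → . P B a] has the dot before P: add [P → . P B P], [P → . a n B]
No further items can be added.

CLOSURE = { [B → . T a], [B → .], [P → . P B P], [P → . a n B], [P → a n . B], [T → . P B a] }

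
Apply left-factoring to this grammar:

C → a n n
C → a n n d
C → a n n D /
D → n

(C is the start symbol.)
C → a n n C'
C' → ε
C' → d
C' → D /
D → n

Left-factoring transforms A → αβ₁ | αβ₂ into A → αA' and A' → β₁ | β₂
(α is the longest common prefix among the alternatives). Repeat until
no nonterminal has two alternatives with a common prefix.

Round 1: C has alternatives sharing prefix 'a n n'. Introduce C': C → a n n C'
  Add: C' → ε
  Add: C' → d
  Add: C' → D /

No remaining common prefixes — done.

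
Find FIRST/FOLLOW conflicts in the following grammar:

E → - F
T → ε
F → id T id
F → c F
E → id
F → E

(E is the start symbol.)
A FIRST/FOLLOW conflict occurs when a non-terminal N has a nullable alternative N → β (β ⇒* ε) and another alternative N → α with FIRST(α) ∩ FOLLOW(N) ≠ ∅: on such a lookahead the parser cannot decide between expanding α and letting N vanish via β.

Nullable non-terminals: T.
T has a nullable alternative but only one production, so nothing to check.

E, F have no nullable alternative, so no FIRST/FOLLOW check is needed there.

No FIRST/FOLLOW conflicts found.

Answer: No FIRST/FOLLOW conflicts.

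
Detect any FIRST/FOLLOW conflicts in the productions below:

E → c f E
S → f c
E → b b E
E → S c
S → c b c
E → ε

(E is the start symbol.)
No FIRST/FOLLOW conflicts.

A FIRST/FOLLOW conflict occurs when a non-terminal N has a nullable alternative N → β (β ⇒* ε) and another alternative N → α with FIRST(α) ∩ FOLLOW(N) ≠ ∅: on such a lookahead the parser cannot decide between expanding α and letting N vanish via β.

Nullable non-terminals: E.
FIRST sets used below: FIRST(S) = { 'c', 'f' }

E: nullable alternative(s) E → ε; FOLLOW(E) = { $ }
  E → c f E: FIRST \ {ε} = { 'c' } — disjoint from FOLLOW(E)
  E → b b E: FIRST \ {ε} = { 'b' } — disjoint from FOLLOW(E)
  E → S c: FIRST \ {ε} = { 'c', 'f' } — disjoint from FOLLOW(E)
  E → ε: FIRST \ {ε} = { } — this is the only nullable alternative, skip

S has no nullable alternative, so no FIRST/FOLLOW check is needed there.

No FIRST/FOLLOW conflicts found.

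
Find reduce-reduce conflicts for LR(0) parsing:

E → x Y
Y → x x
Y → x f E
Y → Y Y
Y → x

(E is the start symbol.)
No reduce-reduce conflicts

Augment with E' → E and build the canonical LR(0) collection (I0 = CLOSURE({[E' → . E]}), then GOTO on every symbol after a dot until no new states appear). It has 9 states:
  I0: { [E → . x Y], [E' → . E] }  — shift
  I1: { [E' → E .] }  — accept
  I2: { [E → x . Y], [Y → . Y Y], [Y → . x f E], [Y → . x x], [Y → . x] }  — shift
  I3: { [E → x Y .], [Y → . Y Y], [Y → . x f E], [Y → . x x], [Y → . x], [Y → Y . Y] }  — shift, reduce
  I4: { [Y → x . f E], [Y → x . x], [Y → x .] }  — shift, reduce
  I5: { [E → . x Y], [Y → x f . E] }  — shift
  I6: { [Y → x x .] }  — reduce
  I7: { [Y → x f E .] }  — reduce
  I8: { [Y → . Y Y], [Y → . x f E], [Y → . x x], [Y → . x], [Y → Y . Y], [Y → Y Y .] }  — shift, reduce

No state contains more than one complete item.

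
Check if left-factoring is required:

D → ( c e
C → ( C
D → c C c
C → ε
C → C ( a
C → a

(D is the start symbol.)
No, left-factoring is not needed

Left-factoring is needed when two productions for the same non-terminal
share a common prefix on the right-hand side.

Productions for D:
  D → ( c e
  D → c C c
Productions for C:
  C → ( C
  C → ε
  C → C ( a
  C → a

No common prefixes found.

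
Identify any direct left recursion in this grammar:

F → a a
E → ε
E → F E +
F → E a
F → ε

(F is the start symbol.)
No direct left recursion

F → a a: starts with a
E → ε: starts with ε
E → F E +: starts with F
F → E a: starts with E
F → ε: starts with ε

No direct left recursion found.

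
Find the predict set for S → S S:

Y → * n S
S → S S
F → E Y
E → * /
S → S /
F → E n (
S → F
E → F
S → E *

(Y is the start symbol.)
{ '*' }

PREDICT(S → S S) = (FIRST(RHS) \ {ε}) ∪ (FOLLOW(S) if ε ∈ FIRST(RHS), i.e. RHS ⇒* ε)
FIRST(S) = { '*' }
FIRST(S S) = { '*' }
ε ∉ FIRST(S S), so FOLLOW(S) is not added.
PREDICT(S → S S) = { '*' }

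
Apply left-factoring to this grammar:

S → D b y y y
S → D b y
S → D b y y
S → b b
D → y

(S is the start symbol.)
Left-factoring transforms A → αβ₁ | αβ₂ into A → αA' and A' → β₁ | β₂
(α is the longest common prefix among the alternatives). Repeat until
no nonterminal has two alternatives with a common prefix.

Round 1: S has alternatives sharing prefix 'D b y'. Introduce S': S → D b y S'
  Add: S' → y y
  Add: S' → ε
  Add: S' → y

Round 2: S' has alternatives sharing prefix 'y'. Introduce S'': S' → y S''
  Add: S'' → y
  Add: S'' → ε

No remaining common prefixes — done.

Resulting grammar:
S → D b y S'
S' → y S''
S'' → y
S'' → ε
S' → ε
S → b b
D → y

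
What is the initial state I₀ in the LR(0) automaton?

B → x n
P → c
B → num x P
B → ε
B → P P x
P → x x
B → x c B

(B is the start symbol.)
{ [B → . P P x], [B → . num x P], [B → . x c B], [B → . x n], [B → .], [B' → . B], [P → . c], [P → . x x] }

First, augment the grammar with B' → B
I₀ = CLOSURE({ [B' → . B] }):
  [B' → . B] has the dot before B: add [B → . x n], [B → . num x P], [B → .], [B → . P P x], [B → . x c B]
  [B → . P P x] has the dot before P: add [P → . c], [P → . x x]
No further items can be added.

I₀ = { [B → . P P x], [B → . num x P], [B → . x c B], [B → . x n], [B → .], [B' → . B], [P → . c], [P → . x x] }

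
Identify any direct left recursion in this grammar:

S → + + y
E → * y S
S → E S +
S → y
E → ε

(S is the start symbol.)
No direct left recursion

Direct left recursion occurs when N → N α for some non-terminal N (the right-hand side begins with the left-hand side itself).

S → + + y: starts with '+'
E → * y S: starts with '*'
S → E S +: starts with E
S → y: starts with y
E → ε: starts with ε

No direct left recursion found.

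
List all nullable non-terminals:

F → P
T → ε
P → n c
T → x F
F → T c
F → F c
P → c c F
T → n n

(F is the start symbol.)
{ 'T' }

A non-terminal is nullable if it can derive ε (the empty string): either it has an ε-production, or it has a production whose right-hand side consists entirely of nullable non-terminals.

ε-productions: T → ε
So T is immediately nullable.
No further non-terminal can be added: every production for the remaining non-terminals contains a terminal or a non-nullable non-terminal.
Nullable = { 'T' }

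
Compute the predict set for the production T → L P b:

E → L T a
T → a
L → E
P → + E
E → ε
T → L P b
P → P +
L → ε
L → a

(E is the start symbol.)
PREDICT(T → L P b) = (FIRST(RHS) \ {ε}) ∪ (FOLLOW(T) if ε ∈ FIRST(RHS), i.e. RHS ⇒* ε)
FIRST(L) = { '+', 'a', ε }
FIRST(P) = { '+' }
FIRST(L P b) = { '+', 'a' }
ε ∉ FIRST(L P b), so FOLLOW(T) is not added.
PREDICT(T → L P b) = { '+', 'a' }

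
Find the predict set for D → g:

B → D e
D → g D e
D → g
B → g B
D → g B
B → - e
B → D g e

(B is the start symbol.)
PREDICT(D → g) = (FIRST(RHS) \ {ε}) ∪ (FOLLOW(D) if ε ∈ FIRST(RHS), i.e. RHS ⇒* ε)
FIRST(g) = { 'g' }
ε ∉ FIRST(g), so FOLLOW(D) is not added.
PREDICT(D → g) = { 'g' }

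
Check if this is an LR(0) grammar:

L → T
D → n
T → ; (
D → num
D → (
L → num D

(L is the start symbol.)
A grammar is LR(0) if no state in the canonical LR(0) collection has:
  - both a shift item (dot before a terminal) and a complete item (shift-reduce conflict), or
  - two or more complete items (reduce-reduce conflict; the accept item [L' → L .] counts as a complete item here).

Augment with L' → L and build the canonical LR(0) collection (I0 = CLOSURE({[L' → . L]}), then GOTO on every symbol after a dot until no new states appear). It has 10 states:
  I0: { [L → . T], [L → . num D], [L' → . L], [T → . ; (] }  — shift
  I1: { [T → ; . (] }  — shift
  I2: { [L' → L .] }  — accept
  I3: { [L → T .] }  — reduce
  I4: { [D → . (], [D → . n], [D → . num], [L → num . D] }  — shift
  I5: { [D → ( .] }  — reduce
  I6: { [L → num D .] }  — reduce
  I7: { [D → n .] }  — reduce
  I8: { [D → num .] }  — reduce
  I9: { [T → ; ( .] }  — reduce

Every state is either a pure shift/goto state or contains exactly one complete item and nothing to shift — no conflicts. The grammar is LR(0).

Answer: Yes, the grammar is LR(0)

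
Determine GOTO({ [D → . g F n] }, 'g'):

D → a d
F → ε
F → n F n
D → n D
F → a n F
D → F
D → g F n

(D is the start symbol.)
GOTO(I, 'g') = CLOSURE({ [A → αX.β] : [A → α.Xβ] ∈ I, X = 'g' })

Items with dot before 'g', with the dot advanced:
  [D → . g F n] → [D → g . F n]
Closure of the advanced items:
  [D → g . F n] has the dot before F: add [F → .], [F → . n F n], [F → . a n F]

GOTO = { [D → g . F n], [F → . a n F], [F → . n F n], [F → .] }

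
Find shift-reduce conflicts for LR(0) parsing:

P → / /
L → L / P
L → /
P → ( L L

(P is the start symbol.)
Yes — I7: [L → / .] vs [P → . ( L L]; I8: [P → ( L L .] vs [L → L . / P]

Augment with P' → P and build the canonical LR(0) collection (I0 = CLOSURE({[P' → . P]}), then GOTO on every symbol after a dot until no new states appear). It has 11 states:
  I0: { [P → . ( L L], [P → . / /], [P' → . P] }  — shift
  I1: { [L → . /], [L → . L / P], [P → ( . L L] }  — shift
  I2: { [P → / . /] }  — shift
  I3: { [P' → P .] }  — accept
  I4: { [P → / / .] }  — reduce
  I5: { [L → / .] }  — reduce
  I6: { [L → . /], [L → . L / P], [L → L . / P], [P → ( L . L] }  — shift
  I7: { [L → / .], [L → L / . P], [P → . ( L L], [P → . / /] }  — shift, reduce
  I8: { [L → L . / P], [P → ( L L .] }  — shift, reduce
  I9: { [L → L / . P], [P → . ( L L], [P → . / /] }  — shift
  I10: { [L → L / P .] }  — reduce

I7 contains reduce item [L → / .] and shift items [P → . ( L L], [P → . / /] — shift-reduce conflict.
I8 contains reduce item [P → ( L L .] and shift item [L → L . / P] — shift-reduce conflict.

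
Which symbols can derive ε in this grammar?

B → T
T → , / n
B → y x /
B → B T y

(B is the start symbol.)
None

A non-terminal is nullable if it can derive ε (the empty string): either it has an ε-production, or it has a production whose right-hand side consists entirely of nullable non-terminals.

There are no ε-productions, so no non-terminal can derive ε.
No non-terminals are nullable.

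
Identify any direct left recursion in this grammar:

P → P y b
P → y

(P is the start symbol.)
Yes, P is left-recursive

Direct left recursion occurs when N → N α for some non-terminal N (the right-hand side begins with the left-hand side itself).

P → P y b: LEFT RECURSIVE (starts with P)
P → y: starts with y

The grammar has direct left recursion on: P.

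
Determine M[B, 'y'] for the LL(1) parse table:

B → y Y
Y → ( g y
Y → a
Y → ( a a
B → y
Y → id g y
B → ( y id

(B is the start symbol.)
B → y Y, B → y

To find M[B, 'y'], we find productions for B where 'y' is in the predict set (PREDICT(N → α) = (FIRST(α) \ {ε}) ∪ (FOLLOW(N) if α ⇒* ε)).

B → y Y: PREDICT = { 'y' }
  'y' is in predict set, so this production goes in M[B, 'y']
B → y: PREDICT = { 'y' }
  'y' is in predict set, so this production goes in M[B, 'y']
B → ( y id: PREDICT = { '(' }

M[B, 'y'] = B → y Y, B → y  (a multiply-defined cell — the grammar is not LL(1))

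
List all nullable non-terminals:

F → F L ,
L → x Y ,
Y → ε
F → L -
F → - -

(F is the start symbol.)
A non-terminal is nullable if it can derive ε (the empty string): either it has an ε-production, or it has a production whose right-hand side consists entirely of nullable non-terminals.

ε-productions: Y → ε
So Y is immediately nullable.
No further non-terminal can be added: every production for the remaining non-terminals contains a terminal or a non-nullable non-terminal.
Nullable = { 'Y' }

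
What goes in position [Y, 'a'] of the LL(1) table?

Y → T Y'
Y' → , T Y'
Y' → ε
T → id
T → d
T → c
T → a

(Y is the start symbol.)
Y → T Y'

To find M[Y, 'a'], we find productions for Y where 'a' is in the predict set (PREDICT(N → α) = (FIRST(α) \ {ε}) ∪ (FOLLOW(N) if α ⇒* ε)).

Relevant sets:
  FIRST(T) = { 'a', 'c', 'd', 'id' }

Y → T Y': PREDICT = { 'a', 'c', 'd', 'id' }
  'a' is in predict set, so this production goes in M[Y, 'a']

M[Y, 'a'] = Y → T Y'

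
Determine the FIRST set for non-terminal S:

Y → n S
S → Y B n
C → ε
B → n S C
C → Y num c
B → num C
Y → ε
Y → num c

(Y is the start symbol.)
FIRST sets of the other non-terminals involved (by the same procedure, iterated to a fixed point):
  FIRST(Y) = { 'n', 'num', ε }
  FIRST(B) = { 'n', 'num' }

From S → Y B n:
  - Y is a non-terminal: add FIRST(Y) \ {ε} = { 'n', 'num' }
    Y is nullable, so continue to the next symbol
  - B is a non-terminal: add FIRST(B) \ {ε} = { 'n', 'num' }
    B is not nullable, so stop

Collecting: FIRST(S) = { 'n', 'num' }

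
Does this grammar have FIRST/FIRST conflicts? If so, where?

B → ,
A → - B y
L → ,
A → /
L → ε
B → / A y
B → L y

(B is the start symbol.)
FIRST sets of the non-terminals at (or reachable through a nullable prefix from) the front of some alternative:
  FIRST(L) = { ',', ε }

Productions for B:
  B → ,: FIRST = { ',' }
  B → / A y: FIRST = { '/' }
  B → L y: FIRST = { ',', 'y' }
Productions for A:
  A → - B y: FIRST = { '-' }
  A → /: FIRST = { '/' }
Productions for L:
  L → ,: FIRST = { ',' }
  L → ε: FIRST = { ε }

Conflict for B: B → , and B → L y
  Overlap: { ',' }

Answer: Yes. B → ',' / B → L y on { ',' }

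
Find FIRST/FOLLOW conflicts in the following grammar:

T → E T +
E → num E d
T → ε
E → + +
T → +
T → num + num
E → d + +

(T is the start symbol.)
A FIRST/FOLLOW conflict occurs when a non-terminal N has a nullable alternative N → β (β ⇒* ε) and another alternative N → α with FIRST(α) ∩ FOLLOW(N) ≠ ∅: on such a lookahead the parser cannot decide between expanding α and letting N vanish via β.

Nullable non-terminals: T.
FIRST sets used below: FIRST(E) = { '+', 'd', 'num' }

T: nullable alternative(s) T → ε; FOLLOW(T) = { $, '+' }
  T → E T +: FIRST \ {ε} = { '+', 'd', 'num' } — overlaps FOLLOW(T) on { '+' }: CONFLICT
  T → ε: FIRST \ {ε} = { } — this is the only nullable alternative, skip
  T → +: FIRST \ {ε} = { '+' } — overlaps FOLLOW(T) on { '+' }: CONFLICT
  T → num + num: FIRST \ {ε} = { 'num' } — disjoint from FOLLOW(T)

E has no nullable alternative, so no FIRST/FOLLOW check is needed there.

So the grammar has 2 FIRST/FOLLOW conflicts (marked CONFLICT above).

Answer: Yes. T → E T '+' with FOLLOW(T) on { '+' }; T → '+' with FOLLOW(T) on { '+' }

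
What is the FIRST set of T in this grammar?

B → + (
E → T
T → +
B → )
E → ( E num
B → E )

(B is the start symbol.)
To compute FIRST(T), examine every production with T on the left-hand side, reading each right-hand side left to right until a non-nullable symbol is reached.

From T → +:
  - '+' is a terminal: add '+' and stop

Collecting: FIRST(T) = { '+' }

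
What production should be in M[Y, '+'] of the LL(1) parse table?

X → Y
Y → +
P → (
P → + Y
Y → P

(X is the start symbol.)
Y → +, Y → P

To find M[Y, '+'], we find productions for Y where '+' is in the predict set (PREDICT(N → α) = (FIRST(α) \ {ε}) ∪ (FOLLOW(N) if α ⇒* ε)).

Relevant sets:
  FIRST(P) = { '(', '+' }

Y → +: PREDICT = { '+' }
  '+' is in predict set, so this production goes in M[Y, '+']
Y → P: PREDICT = { '(', '+' }
  '+' is in predict set, so this production goes in M[Y, '+']

M[Y, '+'] = Y → +, Y → P  (a multiply-defined cell — the grammar is not LL(1))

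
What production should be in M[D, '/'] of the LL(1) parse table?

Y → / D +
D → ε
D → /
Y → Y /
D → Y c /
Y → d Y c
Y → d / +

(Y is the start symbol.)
D → /, D → Y c /

To find M[D, '/'], we find productions for D where '/' is in the predict set (PREDICT(N → α) = (FIRST(α) \ {ε}) ∪ (FOLLOW(N) if α ⇒* ε)).

Relevant sets:
  FIRST(Y) = { '/', 'd' }
  FOLLOW(D) = { '+' }

D → ε: PREDICT = { '+' }
D → /: PREDICT = { '/' }
  '/' is in predict set, so this production goes in M[D, '/']
D → Y c /: PREDICT = { '/', 'd' }
  '/' is in predict set, so this production goes in M[D, '/']

M[D, '/'] = D → /, D → Y c /  (a multiply-defined cell — the grammar is not LL(1))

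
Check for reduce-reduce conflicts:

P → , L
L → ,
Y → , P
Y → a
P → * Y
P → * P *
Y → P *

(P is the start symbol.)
Yes — I10: [P → * P * .] vs [Y → P * .]

A reduce-reduce conflict occurs when an LR(0) state has two complete items [A → α .] and [B → β .] — both call for a reduction, and with no lookahead the parser cannot choose between them.

Augment with P' → P and build the canonical LR(0) collection (I0 = CLOSURE({[P' → . P]}), then GOTO on every symbol after a dot until no new states appear). It has 13 states:
  I0: { [P → . * P *], [P → . * Y], [P → . , L], [P' → . P] }  — shift
  I1: { [P → * . P *], [P → * . Y], [P → . * P *], [P → . * Y], [P → . , L], [Y → . , P], [Y → . P *], [Y → . a] }  — shift
  I2: { [L → . ,], [P → , . L] }  — shift
  I3: { [P' → P .] }  — accept
  I4: { [L → , .] }  — reduce
  I5: { [P → , L .] }  — reduce
  I6: { [L → . ,], [P → , . L], [P → . * P *], [P → . * Y], [P → . , L], [Y → , . P] }  — shift
  I7: { [P → * P . *], [Y → P . *] }  — shift
  I8: { [P → * Y .] }  — reduce
  I9: { [Y → a .] }  — reduce
  I10: { [P → * P * .], [Y → P * .] }  — 2 reduces
  I11: { [L → , .], [L → . ,], [P → , . L] }  — shift, reduce
  I12: { [Y → , P .] }  — reduce

I10 contains complete items [P → * P * .], [Y → P * .] — reduce-reduce conflict.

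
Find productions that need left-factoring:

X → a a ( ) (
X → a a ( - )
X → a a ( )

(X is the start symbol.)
Yes, X has productions with common prefix 'a a ('

Left-factoring is needed when two productions for the same non-terminal
share a common prefix on the right-hand side.

Productions for X:
  X → a a ( ) (
  X → a a ( - )
  X → a a ( )

Found common prefix 'a a (' in productions for X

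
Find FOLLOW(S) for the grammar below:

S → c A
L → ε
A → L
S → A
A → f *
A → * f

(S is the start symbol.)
{ $ }

To compute FOLLOW(S), find every occurrence of S on a right-hand side N → α S β: add FIRST(β) \ {ε}, and if β is empty or nullable also add FOLLOW(N). Iterate to a fixed point.

S is the start symbol, so $ ∈ FOLLOW(S).
S does not occur on any right-hand side.

Taking the union: FOLLOW(S) = { $ }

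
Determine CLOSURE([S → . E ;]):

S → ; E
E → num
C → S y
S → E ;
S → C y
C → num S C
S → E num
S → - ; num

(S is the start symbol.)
Start with: [S → . E ;]
  [S → . E ;] has the dot before E: add [E → . num]
No further items can be added.

CLOSURE = { [E → . num], [S → . E ;] }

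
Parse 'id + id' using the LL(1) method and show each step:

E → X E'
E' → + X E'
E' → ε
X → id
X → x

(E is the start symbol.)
LL(1) parsing maintains a stack (initially the start symbol over $) and the input. At each step: if the stack top is a terminal, match it against the current input token; if it is a non-terminal N, replace it with the RHS of M[N, lookahead] (the unique production whose predict set contains the lookahead).

Stack is shown with the top on the left.

Stack     Input      Action
---------------------------
E $       id + id $  output E → X E'
X E' $    id + id $  output X → id
id E' $   id + id $  match 'id'
E' $      + id $     output E' → + X E'
+ X E' $  + id $     match '+'
X E' $    id $       output X → id
id E' $   id $       match 'id'
E' $      $          output E' → ε
$         $          accept

The string is accepted.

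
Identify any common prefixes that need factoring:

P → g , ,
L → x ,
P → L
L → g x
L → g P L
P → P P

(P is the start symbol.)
Left-factoring is needed when two productions for the same non-terminal
share a common prefix on the right-hand side.

Productions for P:
  P → g , ,
  P → L
  P → P P
Productions for L:
  L → x ,
  L → g x
  L → g P L

Found common prefix 'g' in productions for L

Answer: Yes, L has productions with common prefix 'g'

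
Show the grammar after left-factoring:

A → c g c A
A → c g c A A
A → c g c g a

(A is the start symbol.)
Left-factoring transforms A → αβ₁ | αβ₂ into A → αA' and A' → β₁ | β₂
(α is the longest common prefix among the alternatives). Repeat until
no nonterminal has two alternatives with a common prefix.

Round 1: A has alternatives sharing prefix 'c g c'. Introduce A': A → c g c A'
  Add: A' → A
  Add: A' → A A
  Add: A' → g a

Round 2: A' has alternatives sharing prefix 'A'. Introduce A'': A' → A A''
  Add: A'' → ε
  Add: A'' → A

No remaining common prefixes — done.

Resulting grammar:
A → c g c A'
A' → A A''
A'' → ε
A'' → A
A' → g a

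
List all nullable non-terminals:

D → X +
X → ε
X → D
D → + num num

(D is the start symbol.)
A non-terminal is nullable if it can derive ε (the empty string): either it has an ε-production, or it has a production whose right-hand side consists entirely of nullable non-terminals.

ε-productions: X → ε
So X is immediately nullable.
No further non-terminal can be added: every production for the remaining non-terminals contains a terminal or a non-nullable non-terminal.
Nullable = { 'X' }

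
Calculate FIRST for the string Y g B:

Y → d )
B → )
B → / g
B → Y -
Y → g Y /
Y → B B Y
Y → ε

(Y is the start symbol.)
{ ')', '-', '/', 'd', 'g' }

FIRST sets of the non-terminals involved (from the grammar, by fixed-point iteration):
  FIRST(Y) = { ')', '-', '/', 'd', 'g', ε }

To compute FIRST(Y g B), process the symbols left to right:
Symbol Y is a non-terminal. Add FIRST(Y) \ {ε} = { ')', '-', '/', 'd', 'g' }
Y is nullable (ε ∈ FIRST(Y)), continue to the next symbol.
Symbol g is a terminal. Add 'g' and stop.
FIRST(Y g B) = { ')', '-', '/', 'd', 'g' }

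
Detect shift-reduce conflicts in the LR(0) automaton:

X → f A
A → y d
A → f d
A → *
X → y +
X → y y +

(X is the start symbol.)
A shift-reduce conflict occurs when an LR(0) state has both:
  - a complete (reduce) item [A → α .] (dot at the end), and
  - a shift item [B → β . c γ] (dot before a terminal).

Augment with X' → X and build the canonical LR(0) collection (I0 = CLOSURE({[X' → . X]}), then GOTO on every symbol after a dot until no new states appear). It has 13 states:
  I0: { [X → . f A], [X → . y +], [X → . y y +], [X' → . X] }  — shift
  I1: { [X' → X .] }  — accept
  I2: { [A → . *], [A → . f d], [A → . y d], [X → f . A] }  — shift
  I3: { [X → y . +], [X → y . y +] }  — shift
  I4: { [X → y + .] }  — reduce
  I5: { [X → y y . +] }  — shift
  I6: { [X → y y + .] }  — reduce
  I7: { [A → * .] }  — reduce
  I8: { [X → f A .] }  — reduce
  I9: { [A → f . d] }  — shift
  I10: { [A → y . d] }  — shift
  I11: { [A → y d .] }  — reduce
  I12: { [A → f d .] }  — reduce

No state contains both a complete item and a shift item.

Answer: No shift-reduce conflicts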